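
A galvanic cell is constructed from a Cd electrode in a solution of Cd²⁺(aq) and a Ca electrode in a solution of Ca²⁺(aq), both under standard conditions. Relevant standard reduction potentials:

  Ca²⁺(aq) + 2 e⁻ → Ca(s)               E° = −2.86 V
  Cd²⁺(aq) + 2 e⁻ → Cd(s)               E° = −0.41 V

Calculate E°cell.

Of the two couples in this cell, the one with the more positive reduction potential is reduced at the cathode: here that is Cd²⁺/Cd (−0.41 V); Ca²⁺/Ca (−2.86 V) is the anode.
E°cell = E°(cathode) − E°(anode) = −0.41 − (−2.86) = +2.45 V.

+2.45 V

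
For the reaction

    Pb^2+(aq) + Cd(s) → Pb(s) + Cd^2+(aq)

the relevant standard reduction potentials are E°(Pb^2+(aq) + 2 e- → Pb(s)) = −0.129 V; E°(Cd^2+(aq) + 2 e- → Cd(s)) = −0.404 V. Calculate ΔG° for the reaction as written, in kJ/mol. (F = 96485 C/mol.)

In the reaction as written Pb^2+(aq) is reduced, so the Pb²⁺/Pb couple is the cathode and Cd²⁺/Cd is the anode.
E°cell = −0.129 − (−0.404) = +0.275 V; balancing electrons gives n = 2.
ΔG° = −nFE°cell = −(2)(96485)(+0.275) J/mol = −53.1 kJ/mol.

−53.1 kJ/mol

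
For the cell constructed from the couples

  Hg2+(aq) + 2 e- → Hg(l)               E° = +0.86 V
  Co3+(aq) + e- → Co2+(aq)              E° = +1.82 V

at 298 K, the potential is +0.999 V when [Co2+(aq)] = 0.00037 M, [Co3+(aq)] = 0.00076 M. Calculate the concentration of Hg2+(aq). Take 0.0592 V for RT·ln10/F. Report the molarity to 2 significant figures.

With Co³⁺/Co²⁺ at the cathode and Hg²⁺/Hg at the anode, E°cell = +1.82 − (+0.86) = +0.96 V (n = 2).
Since E = E° − (0.0592/n)·log Q, log Q = n(E° − E)/0.0592 = −1.318.
The balanced reaction is 2 Co3+(aq) + Hg(l) → 2 Co2+(aq) + Hg2+(aq), so Q = ([Co2+(aq)]^2·[Hg2+(aq)]) / [Co3+(aq)]^2.
Substituting the known concentrations and solving, log [Hg2+(aq)] = −0.693 and [Hg2+(aq)] = 0.20 M.

0.20 M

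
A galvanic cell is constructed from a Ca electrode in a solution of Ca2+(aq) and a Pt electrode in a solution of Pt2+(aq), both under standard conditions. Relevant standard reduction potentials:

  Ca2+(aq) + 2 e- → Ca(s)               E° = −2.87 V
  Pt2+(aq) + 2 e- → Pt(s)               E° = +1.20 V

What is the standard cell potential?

+4.07 V

The Pt²⁺/Pt couple has the higher E°, so Pt ion is reduced (cathode) and Ca is oxidized (anode).
E°cell = E°(cathode) − E°(anode) = +1.20 − (−2.87) = +4.07 V.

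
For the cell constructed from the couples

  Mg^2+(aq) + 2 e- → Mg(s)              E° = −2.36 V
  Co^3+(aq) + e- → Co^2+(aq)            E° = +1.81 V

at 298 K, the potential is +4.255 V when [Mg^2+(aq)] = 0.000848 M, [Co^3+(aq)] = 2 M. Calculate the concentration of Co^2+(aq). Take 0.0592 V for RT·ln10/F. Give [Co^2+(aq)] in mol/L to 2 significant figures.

2.5 M

With Co³⁺/Co²⁺ at the cathode and Mg²⁺/Mg at the anode, E°cell = +1.81 − (−2.36) = +4.17 V (n = 2).
Rearranging E = E° − (0.0592/n)·log Q gives log Q = 2(+4.17 − (+4.255))/0.0592 = −2.872.
For 2 Co^3+(aq) + Mg(s) → 2 Co^2+(aq) + Mg^2+(aq), the reaction quotient is Q = ([Co^2+(aq)]^2·[Mg^2+(aq)]) / [Co^3+(aq)]^2.
Solving for the unknown gives log [Co^2+(aq)] = 0.401, so [Co^2+(aq)] ≈ 2.5 M.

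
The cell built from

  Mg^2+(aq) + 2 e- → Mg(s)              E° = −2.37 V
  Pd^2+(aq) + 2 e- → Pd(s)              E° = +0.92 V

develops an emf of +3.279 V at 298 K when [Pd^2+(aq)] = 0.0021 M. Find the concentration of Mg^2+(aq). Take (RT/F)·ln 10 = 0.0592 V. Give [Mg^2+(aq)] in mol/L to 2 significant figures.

Pd²⁺/Pd is the cathode (higher E°); E°cell = +0.92 − (−2.37) = +3.29 V with n = 2.
Rearranging E = E° − (0.0592/n)·log Q gives log Q = 2(+3.29 − (+3.279))/0.0592 = 0.372.
Balancing electrons gives Pd^2+(aq) + Mg(s) → Pd(s) + Mg^2+(aq); thus Q = [Mg^2+(aq)] / [Pd^2+(aq)].
Isolating [Mg^2+(aq)] in Q = 10^{0.372} yields log [Mg^2+(aq)] = −2.306, i.e. 0.0049 M.

0.0049 M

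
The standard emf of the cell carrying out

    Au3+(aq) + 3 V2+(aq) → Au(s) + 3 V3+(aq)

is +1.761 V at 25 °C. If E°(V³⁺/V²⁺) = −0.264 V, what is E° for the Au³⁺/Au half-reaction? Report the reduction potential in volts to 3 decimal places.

+1.497 V

In the reaction as written the Au³⁺/Au couple is reduced (cathode) and V³⁺/V²⁺ is oxidized (anode), so E°cell = E°(Au³⁺/Au) − E°(V³⁺/V²⁺).
E°(Au³⁺/Au) = E°cell + E°(anode) = +1.761 + (−0.264) = +1.497 V.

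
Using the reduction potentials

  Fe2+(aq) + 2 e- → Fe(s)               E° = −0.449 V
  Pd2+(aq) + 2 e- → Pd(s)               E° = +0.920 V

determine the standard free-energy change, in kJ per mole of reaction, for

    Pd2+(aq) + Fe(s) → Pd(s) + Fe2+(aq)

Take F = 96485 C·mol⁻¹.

In the reaction as written Pd2+(aq) is reduced, so the Pd²⁺/Pd couple is the cathode and Fe²⁺/Fe is the anode.
E°cell = +0.920 − (−0.449) = +1.369 V; balancing electrons gives n = 2.
ΔG° = −nFE°cell = −(2)(96485)(+1.369) J/mol = −264 kJ/mol.

−264 kJ/mol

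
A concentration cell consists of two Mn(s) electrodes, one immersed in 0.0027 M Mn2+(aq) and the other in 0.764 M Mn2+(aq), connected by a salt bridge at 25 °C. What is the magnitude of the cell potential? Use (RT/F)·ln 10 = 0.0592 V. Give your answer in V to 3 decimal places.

For a concentration cell E°cell = 0, since both electrodes use the same couple.
The compartment with the higher Mn2+(aq) concentration (0.764 M) acts as the cathode; ions are reduced there and produced at the dilute (0.0027 M) anode.
With n = 2, Ecell = −(0.0592/2)·log([dilute]/[conc]) = −(0.0592/2)·log(0.0027/0.764) = +0.073 V.

0.073 V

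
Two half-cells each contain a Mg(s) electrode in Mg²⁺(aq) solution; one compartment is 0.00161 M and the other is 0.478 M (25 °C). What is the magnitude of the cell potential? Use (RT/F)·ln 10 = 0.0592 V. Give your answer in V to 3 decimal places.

For a concentration cell E°cell = 0, since both electrodes use the same couple.
The compartment with the higher Mg²⁺(aq) concentration (0.478 M) acts as the cathode; ions are reduced there and produced at the dilute (0.00161 M) anode.
With n = 2, Ecell = −(0.0592/2)·log([dilute]/[conc]) = −(0.0592/2)·log(0.00161/0.478) = +0.073 V.

0.073 V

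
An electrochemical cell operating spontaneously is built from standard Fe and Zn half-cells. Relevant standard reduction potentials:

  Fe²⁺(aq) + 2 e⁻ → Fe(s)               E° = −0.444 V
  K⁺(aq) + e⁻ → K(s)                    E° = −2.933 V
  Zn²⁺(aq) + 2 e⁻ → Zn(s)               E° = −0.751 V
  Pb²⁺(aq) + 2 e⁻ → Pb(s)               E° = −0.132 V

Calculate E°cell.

Of the two couples in this cell, the one with the more positive reduction potential is reduced at the cathode: here that is Fe²⁺/Fe (−0.444 V); Zn²⁺/Zn (−0.751 V) is the anode.
E°cell = E°(cathode) − E°(anode) = −0.444 − (−0.751) = +0.307 V.

+0.307 V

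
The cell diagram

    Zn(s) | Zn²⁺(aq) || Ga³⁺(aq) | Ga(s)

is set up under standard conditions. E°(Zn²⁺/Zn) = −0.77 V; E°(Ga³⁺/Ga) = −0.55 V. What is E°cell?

+0.22 V

By convention the left-hand electrode in cell notation is the anode (oxidation) and the right-hand electrode is the cathode (reduction).
E°cell = E°(right) − E°(left) = −0.55 − (−0.77) = +0.22 V.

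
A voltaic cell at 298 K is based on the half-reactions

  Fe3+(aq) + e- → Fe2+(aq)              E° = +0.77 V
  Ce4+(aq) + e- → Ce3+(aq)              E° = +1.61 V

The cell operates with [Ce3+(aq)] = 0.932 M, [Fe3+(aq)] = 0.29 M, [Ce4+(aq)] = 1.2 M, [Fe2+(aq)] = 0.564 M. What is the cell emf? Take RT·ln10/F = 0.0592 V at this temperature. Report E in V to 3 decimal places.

Since E°(Ce⁴⁺/Ce³⁺) > E°(Fe³⁺/Fe²⁺), Ce⁴⁺/Ce³⁺ serves as the cathode.
E°cell = +1.61 − (+0.77) = +0.84 V, with n = 1 electron transferred.
The balanced reaction is Ce4+(aq) + Fe2+(aq) → Ce3+(aq) + Fe3+(aq), so Q = ([Ce3+(aq)]·[Fe3+(aq)]) / ([Ce4+(aq)]·[Fe2+(aq)]) = 0.399 and log Q = −0.399.
By the Nernst equation, E = +0.84 − (0.0592/1)·(−0.399) = +0.864 V.

+0.864 V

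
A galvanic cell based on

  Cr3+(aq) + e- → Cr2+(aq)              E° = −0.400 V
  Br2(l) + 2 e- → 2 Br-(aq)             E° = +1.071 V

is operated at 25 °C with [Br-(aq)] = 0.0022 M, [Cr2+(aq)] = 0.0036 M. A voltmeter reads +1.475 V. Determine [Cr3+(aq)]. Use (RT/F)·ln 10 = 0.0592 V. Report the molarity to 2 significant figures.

With Br₂/Br⁻ at the cathode and Cr³⁺/Cr²⁺ at the anode, E°cell = +1.071 − (−0.400) = +1.471 V (n = 2).
Since E = E° − (0.0592/n)·log Q, log Q = n(E° − E)/0.0592 = −0.135.
The balanced reaction is Br2(l) + 2 Cr2+(aq) → 2 Br-(aq) + 2 Cr3+(aq), so Q = ([Br-(aq)]^2·[Cr3+(aq)]^2) / [Cr2+(aq)]^2.
Substituting the known concentrations and solving, log [Cr3+(aq)] = 0.146 and [Cr3+(aq)] = 1.4 M.

1.4 M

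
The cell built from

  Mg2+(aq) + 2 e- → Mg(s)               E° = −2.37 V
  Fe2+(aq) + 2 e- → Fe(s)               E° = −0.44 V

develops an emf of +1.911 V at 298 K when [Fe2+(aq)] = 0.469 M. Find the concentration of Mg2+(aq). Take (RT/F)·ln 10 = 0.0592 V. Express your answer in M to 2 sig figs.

The Fe²⁺/Fe couple has the larger reduction potential, so it is the cathode: E°cell = −0.44 − (−2.37) = +1.93 V and n = 2.
Since E = E° − (0.0592/n)·log Q, log Q = n(E° − E)/0.0592 = 0.642.
For Fe2+(aq) + Mg(s) → Fe(s) + Mg2+(aq), the reaction quotient is Q = [Mg2+(aq)] / [Fe2+(aq)].
Substituting the known concentrations and solving, log [Mg2+(aq)] = 0.313 and [Mg2+(aq)] = 2.1 M.

2.1 M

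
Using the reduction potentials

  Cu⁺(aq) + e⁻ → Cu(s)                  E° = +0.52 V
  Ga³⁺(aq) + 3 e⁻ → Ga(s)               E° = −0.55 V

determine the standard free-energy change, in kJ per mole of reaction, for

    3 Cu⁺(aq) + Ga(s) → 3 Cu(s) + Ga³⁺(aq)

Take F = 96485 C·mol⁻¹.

−310 kJ/mol

In the reaction as written Cu⁺(aq) is reduced, so the Cu⁺/Cu couple is the cathode and Ga³⁺/Ga is the anode.
E°cell = +0.52 − (−0.55) = +1.07 V; balancing electrons gives n = 3.
ΔG° = −nFE°cell = −(3)(96485)(+1.07) J/mol = −310 kJ/mol.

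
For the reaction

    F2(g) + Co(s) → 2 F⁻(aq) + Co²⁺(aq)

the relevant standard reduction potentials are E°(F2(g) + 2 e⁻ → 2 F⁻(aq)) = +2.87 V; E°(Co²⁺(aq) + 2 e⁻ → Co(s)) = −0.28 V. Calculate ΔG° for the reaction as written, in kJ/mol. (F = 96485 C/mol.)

In the reaction as written F2(g) is reduced, so the F₂/F⁻ couple is the cathode and Co²⁺/Co is the anode.
E°cell = +2.87 − (−0.28) = +3.15 V; balancing electrons gives n = 2.
ΔG° = −nFE°cell = −(2)(96485)(+3.15) J/mol = −608 kJ/mol.

−608 kJ/mol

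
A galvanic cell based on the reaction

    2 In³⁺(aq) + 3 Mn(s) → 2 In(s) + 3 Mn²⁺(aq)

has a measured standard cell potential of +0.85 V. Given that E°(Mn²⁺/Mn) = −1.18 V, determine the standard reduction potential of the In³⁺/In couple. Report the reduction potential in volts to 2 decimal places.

In the reaction as written the In³⁺/In couple is reduced (cathode) and Mn²⁺/Mn is oxidized (anode), so E°cell = E°(In³⁺/In) − E°(Mn²⁺/Mn).
E°(In³⁺/In) = E°cell + E°(anode) = +0.85 + (−1.18) = −0.33 V.

−0.33 V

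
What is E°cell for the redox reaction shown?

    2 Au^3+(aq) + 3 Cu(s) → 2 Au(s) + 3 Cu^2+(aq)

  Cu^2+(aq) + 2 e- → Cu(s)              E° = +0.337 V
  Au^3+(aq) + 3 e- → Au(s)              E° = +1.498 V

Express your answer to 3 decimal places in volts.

Au^3+(aq) gains electrons, so the Au³⁺/Au couple is the cathode; the Cu²⁺/Cu couple is the anode.
E°cell = E°(cathode) − E°(anode) = +1.498 − (+0.337) = +1.161 V.

+1.161 V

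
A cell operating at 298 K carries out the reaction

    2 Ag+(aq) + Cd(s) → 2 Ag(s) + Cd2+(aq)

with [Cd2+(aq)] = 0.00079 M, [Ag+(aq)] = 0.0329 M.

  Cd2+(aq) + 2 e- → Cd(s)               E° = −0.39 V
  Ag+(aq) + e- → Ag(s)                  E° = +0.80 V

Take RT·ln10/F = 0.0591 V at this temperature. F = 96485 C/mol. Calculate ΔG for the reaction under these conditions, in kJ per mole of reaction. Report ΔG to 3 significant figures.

E°cell = +0.80 − (−0.39) = +1.19 V; the balanced reaction transfers n = 2 electrons.
Q = [Cd2+(aq)] / [Ag+(aq)]^2 = 0.73, so log Q = −0.137 and E = +1.19 − (0.0591/2)(−0.137) = +1.1940 V.
Then ΔG = −nFE = −2 × 96485 × +1.1940 J/mol = −230 kJ/mol.

−230 kJ/mol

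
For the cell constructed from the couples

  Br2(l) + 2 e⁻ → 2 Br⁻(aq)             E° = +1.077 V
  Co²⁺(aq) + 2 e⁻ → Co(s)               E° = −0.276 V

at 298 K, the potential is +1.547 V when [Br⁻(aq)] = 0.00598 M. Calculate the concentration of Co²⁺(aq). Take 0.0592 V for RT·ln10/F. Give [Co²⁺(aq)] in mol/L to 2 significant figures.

Br₂/Br⁻ is the cathode (higher E°); E°cell = +1.077 − (−0.276) = +1.353 V with n = 2.
Since E = E° − (0.0592/n)·log Q, log Q = n(E° − E)/0.0592 = −6.554.
The balanced reaction is Br2(l) + Co(s) → 2 Br⁻(aq) + Co²⁺(aq), so Q = [Br⁻(aq)]^2·[Co²⁺(aq)].
Substituting the known concentrations and solving, log [Co²⁺(aq)] = −2.107 and [Co²⁺(aq)] = 0.0078 M.

0.0078 M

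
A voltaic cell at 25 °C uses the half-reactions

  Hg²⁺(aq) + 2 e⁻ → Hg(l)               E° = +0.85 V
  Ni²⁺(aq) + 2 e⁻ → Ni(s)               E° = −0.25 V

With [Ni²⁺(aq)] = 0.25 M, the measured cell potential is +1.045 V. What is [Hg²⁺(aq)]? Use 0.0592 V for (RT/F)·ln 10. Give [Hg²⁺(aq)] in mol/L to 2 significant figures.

With Hg²⁺/Hg at the cathode and Ni²⁺/Ni at the anode, E°cell = +0.85 − (−0.25) = +1.10 V (n = 2).
From the Nernst equation, log Q = n(E° − E)/0.0592 = 2·(+1.10 − (+1.045))/0.0592 = 1.858.
The balanced reaction is Hg²⁺(aq) + Ni(s) → Hg(l) + Ni²⁺(aq), so Q = [Ni²⁺(aq)] / [Hg²⁺(aq)].
Substituting the known concentrations and solving, log [Hg²⁺(aq)] = −2.460 and [Hg²⁺(aq)] = 0.0035 M.

0.0035 M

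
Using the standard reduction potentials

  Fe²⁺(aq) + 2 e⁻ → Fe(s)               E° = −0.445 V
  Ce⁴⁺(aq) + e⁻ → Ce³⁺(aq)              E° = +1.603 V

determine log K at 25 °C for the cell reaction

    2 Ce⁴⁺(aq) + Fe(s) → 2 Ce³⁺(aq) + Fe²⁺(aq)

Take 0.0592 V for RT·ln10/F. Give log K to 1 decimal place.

log K = 69.2

The Ce⁴⁺/Ce³⁺ couple is reduced (cathode); E°cell = +1.603 − (−0.445) = +2.048 V with n = 2.
At equilibrium E = 0, so log K = nE°cell / 0.0592 = (2)(+2.048) / 0.0592 = 69.2.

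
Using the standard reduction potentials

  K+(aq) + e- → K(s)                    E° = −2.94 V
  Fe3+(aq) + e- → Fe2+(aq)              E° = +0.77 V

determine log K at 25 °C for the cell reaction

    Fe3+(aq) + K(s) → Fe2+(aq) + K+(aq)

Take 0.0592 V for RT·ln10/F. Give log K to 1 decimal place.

The Fe³⁺/Fe²⁺ couple is reduced (cathode); E°cell = +0.77 − (−2.94) = +3.71 V with n = 1.
At equilibrium E = 0, so log K = nE°cell / 0.0592 = (1)(+3.71) / 0.0592 = 62.7.

log K = 62.7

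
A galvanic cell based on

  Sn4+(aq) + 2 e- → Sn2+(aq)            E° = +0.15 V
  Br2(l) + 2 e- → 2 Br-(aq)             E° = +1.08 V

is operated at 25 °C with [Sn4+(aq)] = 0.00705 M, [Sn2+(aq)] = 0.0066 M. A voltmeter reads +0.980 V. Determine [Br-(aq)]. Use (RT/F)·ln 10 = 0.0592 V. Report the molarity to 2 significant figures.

0.14 M

With Br₂/Br⁻ at the cathode and Sn⁴⁺/Sn²⁺ at the anode, E°cell = +1.08 − (+0.15) = +0.93 V (n = 2).
Since E = E° − (0.0592/n)·log Q, log Q = n(E° − E)/0.0592 = −1.689.
The balanced reaction is Br2(l) + Sn2+(aq) → 2 Br-(aq) + Sn4+(aq), so Q = ([Br-(aq)]^2·[Sn4+(aq)]) / [Sn2+(aq)].
Solving for the unknown gives log [Br-(aq)] = −0.859, so [Br-(aq)] ≈ 0.14 M.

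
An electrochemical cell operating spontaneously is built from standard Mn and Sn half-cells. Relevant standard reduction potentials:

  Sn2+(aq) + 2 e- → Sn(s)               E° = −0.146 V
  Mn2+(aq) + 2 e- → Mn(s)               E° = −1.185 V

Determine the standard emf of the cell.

+1.039 V

The Sn²⁺/Sn couple has the higher E°, so Sn ion is reduced (cathode) and Mn is oxidized (anode).
E°cell = E°(cathode) − E°(anode) = −0.146 − (−1.185) = +1.039 V.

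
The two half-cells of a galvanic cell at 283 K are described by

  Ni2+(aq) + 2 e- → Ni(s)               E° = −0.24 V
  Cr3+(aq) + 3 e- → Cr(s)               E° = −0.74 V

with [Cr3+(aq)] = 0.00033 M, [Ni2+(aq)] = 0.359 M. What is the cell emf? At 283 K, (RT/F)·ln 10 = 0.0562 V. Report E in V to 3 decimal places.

+0.553 V

Ni²⁺/Ni is reduced (cathode, E° = −0.24 V) and Cr³⁺/Cr is oxidized (anode).
E°cell = −0.24 − (−0.74) = +0.50 V, with n = 6 electrons transferred.
The balanced reaction is 3 Ni2+(aq) + 2 Cr(s) → 3 Ni(s) + 2 Cr3+(aq), so Q = [Cr3+(aq)]^2 / [Ni2+(aq)]^3 = 2.35×10^−6 and log Q = −5.628.
E = E° − (0.0562/n)·log Q = +0.50 − (0.0562/6)(−5.628) = +0.553 V.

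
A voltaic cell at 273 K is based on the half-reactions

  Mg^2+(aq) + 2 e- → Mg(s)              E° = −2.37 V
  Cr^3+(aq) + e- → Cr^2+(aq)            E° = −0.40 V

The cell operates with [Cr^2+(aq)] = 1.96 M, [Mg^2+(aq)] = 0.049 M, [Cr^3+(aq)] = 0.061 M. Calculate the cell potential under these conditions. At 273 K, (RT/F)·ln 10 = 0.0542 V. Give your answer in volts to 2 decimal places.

+1.92 V

Cr³⁺/Cr²⁺ is reduced (cathode, E° = −0.40 V) and Mg²⁺/Mg is oxidized (anode).
The standard potential is −0.40 − (−2.37) = +1.97 V and the balanced reaction transfers n = 2 electrons.
Balancing gives 2 Cr^3+(aq) + Mg(s) → 2 Cr^2+(aq) + Mg^2+(aq); hence Q = ([Cr^2+(aq)]^2·[Mg^2+(aq)]) / [Cr^3+(aq)]^2 = 50.6 (log Q = 1.704).
E = E° − (0.0542/n)·log Q = +1.97 − (0.0542/2)(1.704) = +1.92 V.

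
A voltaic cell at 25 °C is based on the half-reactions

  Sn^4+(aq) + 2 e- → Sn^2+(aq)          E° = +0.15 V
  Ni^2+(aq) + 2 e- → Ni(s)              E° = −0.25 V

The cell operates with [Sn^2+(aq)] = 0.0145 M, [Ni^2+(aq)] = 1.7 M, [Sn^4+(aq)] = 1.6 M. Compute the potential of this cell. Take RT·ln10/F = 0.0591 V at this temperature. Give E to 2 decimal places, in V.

+0.45 V

Sn⁴⁺/Sn²⁺ is reduced (cathode, E° = +0.15 V) and Ni²⁺/Ni is oxidized (anode).
E°cell = +0.15 − (−0.25) = +0.40 V, with n = 2 electrons transferred.
The balanced reaction is Sn^4+(aq) + Ni(s) → Sn^2+(aq) + Ni^2+(aq), so Q = ([Sn^2+(aq)]·[Ni^2+(aq)]) / [Sn^4+(aq)] = 0.0154 and log Q = −1.812.
By the Nernst equation, E = +0.40 − (0.0591/2)·(−1.812) = +0.45 V.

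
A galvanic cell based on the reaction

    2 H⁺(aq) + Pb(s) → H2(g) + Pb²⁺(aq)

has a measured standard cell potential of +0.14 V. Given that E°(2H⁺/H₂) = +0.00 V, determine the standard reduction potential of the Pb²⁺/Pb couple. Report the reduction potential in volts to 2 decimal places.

In the reaction as written the 2H⁺/H₂ couple is reduced (cathode) and Pb²⁺/Pb is oxidized (anode), so E°cell = E°(2H⁺/H₂) − E°(Pb²⁺/Pb).
E°(Pb²⁺/Pb) = E°(cathode) − E°cell = +0.00 − (+0.14) = −0.14 V.

−0.14 V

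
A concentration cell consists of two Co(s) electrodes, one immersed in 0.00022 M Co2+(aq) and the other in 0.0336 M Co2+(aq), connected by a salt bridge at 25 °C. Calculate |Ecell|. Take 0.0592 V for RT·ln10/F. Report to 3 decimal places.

For a concentration cell E°cell = 0, since both electrodes use the same couple.
The compartment with the higher Co2+(aq) concentration (0.0336 M) acts as the cathode; ions are reduced there and produced at the dilute (0.00022 M) anode.
With n = 2, Ecell = −(0.0592/2)·log([dilute]/[conc]) = −(0.0592/2)·log(0.00022/0.0336) = +0.065 V.

0.065 V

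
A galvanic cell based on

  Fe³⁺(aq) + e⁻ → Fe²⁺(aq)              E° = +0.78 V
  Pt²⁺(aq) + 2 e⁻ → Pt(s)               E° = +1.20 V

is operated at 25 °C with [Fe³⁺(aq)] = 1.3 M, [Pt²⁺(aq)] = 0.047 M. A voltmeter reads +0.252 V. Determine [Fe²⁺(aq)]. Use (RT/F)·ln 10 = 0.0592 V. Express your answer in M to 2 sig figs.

0.0087 M

Pt²⁺/Pt is the cathode (higher E°); E°cell = +1.20 − (+0.78) = +0.42 V with n = 2.
From the Nernst equation, log Q = n(E° − E)/0.0592 = 2·(+0.42 − (+0.252))/0.0592 = 5.676.
For Pt²⁺(aq) + 2 Fe²⁺(aq) → Pt(s) + 2 Fe³⁺(aq), the reaction quotient is Q = [Fe³⁺(aq)]^2 / ([Pt²⁺(aq)]·[Fe²⁺(aq)]^2).
Isolating [Fe²⁺(aq)] in Q = 10^{5.676} yields log [Fe²⁺(aq)] = −2.060, i.e. 0.0087 M.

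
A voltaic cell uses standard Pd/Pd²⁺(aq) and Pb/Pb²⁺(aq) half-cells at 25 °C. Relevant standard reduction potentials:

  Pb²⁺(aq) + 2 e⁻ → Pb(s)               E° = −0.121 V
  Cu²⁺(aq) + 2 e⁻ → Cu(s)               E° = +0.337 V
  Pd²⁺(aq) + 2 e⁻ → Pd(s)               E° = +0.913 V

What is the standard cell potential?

Of the two couples in this cell, the one with the more positive reduction potential is reduced at the cathode: here that is Pd²⁺/Pd (+0.913 V); Pb²⁺/Pb (−0.121 V) is the anode.
E°cell = E°(cathode) − E°(anode) = +0.913 − (−0.121) = +1.034 V.

+1.034 V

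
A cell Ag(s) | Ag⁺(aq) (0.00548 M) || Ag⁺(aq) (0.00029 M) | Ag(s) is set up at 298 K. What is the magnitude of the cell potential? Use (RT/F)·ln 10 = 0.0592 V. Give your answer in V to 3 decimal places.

For a concentration cell E°cell = 0, since both electrodes use the same couple.
The compartment with the higher Ag⁺(aq) concentration (0.00548 M) acts as the cathode; ions are reduced there and produced at the dilute (0.00029 M) anode.
With n = 1, Ecell = −(0.0592/1)·log([dilute]/[conc]) = −(0.0592/1)·log(0.00029/0.00548) = +0.076 V.

0.076 V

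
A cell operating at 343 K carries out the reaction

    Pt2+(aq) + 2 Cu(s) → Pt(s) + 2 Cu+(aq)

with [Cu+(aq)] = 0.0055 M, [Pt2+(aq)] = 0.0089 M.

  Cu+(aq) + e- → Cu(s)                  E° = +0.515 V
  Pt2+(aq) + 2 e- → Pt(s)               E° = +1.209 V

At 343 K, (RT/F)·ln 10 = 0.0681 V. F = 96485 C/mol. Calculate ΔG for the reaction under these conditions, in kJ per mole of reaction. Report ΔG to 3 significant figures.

The standard cell potential is +1.209 − (+0.515) = +0.694 V, with n = 2 electrons in the balanced equation.
The reaction quotient is [Cu+(aq)]^2 / [Pt2+(aq)] = 0.0034; by Nernst, E = +0.694 − (0.0681/2)(−2.469) = +0.7781 V.
Finally ΔG = −nFE = −(2)(96485 C/mol)(+0.7781 V) = −150 kJ/mol.

−150 kJ/mol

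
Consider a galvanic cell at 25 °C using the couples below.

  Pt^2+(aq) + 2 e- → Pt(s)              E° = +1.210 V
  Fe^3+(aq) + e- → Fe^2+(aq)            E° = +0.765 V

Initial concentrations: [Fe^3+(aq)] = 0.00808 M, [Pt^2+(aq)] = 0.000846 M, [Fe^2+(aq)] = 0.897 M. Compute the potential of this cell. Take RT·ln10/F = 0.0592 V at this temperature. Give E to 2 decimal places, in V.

Pt²⁺/Pt is reduced (cathode, E° = +1.210 V) and Fe³⁺/Fe²⁺ is oxidized (anode).
E°cell = E°cat − E°an = +1.210 − (+0.765) = +0.445 V; n = 2.
The balanced reaction is Pt^2+(aq) + 2 Fe^2+(aq) → Pt(s) + 2 Fe^3+(aq), so Q = [Fe^3+(aq)]^2 / ([Pt^2+(aq)]·[Fe^2+(aq)]^2) = 0.0959 and log Q = −1.018.
E = E° − (0.0592/n)·log Q = +0.445 − (0.0592/2)(−1.018) = +0.48 V.

+0.48 V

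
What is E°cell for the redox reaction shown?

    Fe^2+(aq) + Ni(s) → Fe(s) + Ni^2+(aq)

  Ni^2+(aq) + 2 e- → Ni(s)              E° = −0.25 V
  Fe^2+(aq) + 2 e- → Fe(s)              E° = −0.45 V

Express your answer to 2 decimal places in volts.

−0.20 V

In the reaction as written, Fe^2+(aq) is reduced (cathode) and Ni^2+(aq) is produced by oxidation at the anode.
E°cell = E°(cathode) − E°(anode) = −0.45 − (−0.25) = −0.20 V.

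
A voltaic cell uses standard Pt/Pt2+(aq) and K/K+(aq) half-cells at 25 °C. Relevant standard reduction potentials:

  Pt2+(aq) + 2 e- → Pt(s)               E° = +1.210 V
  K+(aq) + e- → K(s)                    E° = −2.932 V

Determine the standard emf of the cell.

+4.142 V

The Pt²⁺/Pt couple has the higher E°, so Pt ion is reduced (cathode) and K is oxidized (anode).
E°cell = E°(cathode) − E°(anode) = +1.210 − (−2.932) = +4.142 V.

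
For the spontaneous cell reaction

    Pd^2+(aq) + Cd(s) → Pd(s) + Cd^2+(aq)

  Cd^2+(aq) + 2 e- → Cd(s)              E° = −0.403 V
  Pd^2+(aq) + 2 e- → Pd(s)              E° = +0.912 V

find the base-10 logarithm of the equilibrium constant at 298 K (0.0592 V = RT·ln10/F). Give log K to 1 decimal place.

log K = 44.4

The Pd²⁺/Pd couple is reduced (cathode); E°cell = +0.912 − (−0.403) = +1.315 V with n = 2.
At equilibrium E = 0, so log K = nE°cell / 0.0592 = (2)(+1.315) / 0.0592 = 44.4.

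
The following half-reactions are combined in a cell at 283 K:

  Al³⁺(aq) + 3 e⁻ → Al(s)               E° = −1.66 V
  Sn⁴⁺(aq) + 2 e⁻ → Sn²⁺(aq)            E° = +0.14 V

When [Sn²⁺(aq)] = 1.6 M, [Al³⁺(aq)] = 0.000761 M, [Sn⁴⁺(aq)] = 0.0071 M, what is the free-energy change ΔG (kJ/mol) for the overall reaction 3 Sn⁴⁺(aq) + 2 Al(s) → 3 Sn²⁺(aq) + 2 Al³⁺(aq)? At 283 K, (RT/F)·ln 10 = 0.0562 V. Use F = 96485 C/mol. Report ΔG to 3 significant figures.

With Sn⁴⁺/Sn²⁺ reduced at the cathode, E°cell = +0.14 − (−1.66) = +1.80 V and n = 6.
Q = ([Sn²⁺(aq)]^3·[Al³⁺(aq)]^2) / [Sn⁴⁺(aq)]^3 = 6.63, so log Q = 0.821 and E = +1.80 − (0.0562/6)(0.821) = +1.7923 V.
Then ΔG = −nFE = −6 × 96485 × +1.7923 J/mol = −1040 kJ/mol.

−1040 kJ/mol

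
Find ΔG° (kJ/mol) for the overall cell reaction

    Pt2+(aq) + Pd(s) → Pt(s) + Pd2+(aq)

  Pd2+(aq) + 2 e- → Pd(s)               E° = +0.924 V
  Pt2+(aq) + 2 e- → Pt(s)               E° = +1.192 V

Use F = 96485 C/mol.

In the reaction as written Pt2+(aq) is reduced, so the Pt²⁺/Pt couple is the cathode and Pd²⁺/Pd is the anode.
E°cell = +1.192 − (+0.924) = +0.268 V; balancing electrons gives n = 2.
ΔG° = −nFE°cell = −(2)(96485)(+0.268) J/mol = −51.7 kJ/mol.

−51.7 kJ/mol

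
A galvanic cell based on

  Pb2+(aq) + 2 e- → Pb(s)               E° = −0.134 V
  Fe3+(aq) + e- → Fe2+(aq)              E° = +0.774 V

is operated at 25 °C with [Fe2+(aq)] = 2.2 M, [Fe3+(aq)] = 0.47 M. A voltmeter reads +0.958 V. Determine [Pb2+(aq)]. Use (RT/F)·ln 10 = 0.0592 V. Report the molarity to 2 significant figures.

The Fe³⁺/Fe²⁺ couple has the larger reduction potential, so it is the cathode: E°cell = +0.774 − (−0.134) = +0.908 V and n = 2.
From the Nernst equation, log Q = n(E° − E)/0.0592 = 2·(+0.908 − (+0.958))/0.0592 = −1.689.
For 2 Fe3+(aq) + Pb(s) → 2 Fe2+(aq) + Pb2+(aq), the reaction quotient is Q = ([Fe2+(aq)]^2·[Pb2+(aq)]) / [Fe3+(aq)]^2.
Substituting the known concentrations and solving, log [Pb2+(aq)] = −3.030 and [Pb2+(aq)] = 0.00093 M.

0.00093 M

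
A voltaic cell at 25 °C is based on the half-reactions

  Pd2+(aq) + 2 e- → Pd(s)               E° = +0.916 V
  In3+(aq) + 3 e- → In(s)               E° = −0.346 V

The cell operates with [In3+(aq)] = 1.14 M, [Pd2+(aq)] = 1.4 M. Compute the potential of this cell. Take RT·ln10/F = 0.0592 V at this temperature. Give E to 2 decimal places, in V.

+1.27 V

The Pd²⁺/Pd couple has the more positive E°, so it is the cathode; In³⁺/In is the anode.
E°cell = +0.916 − (−0.346) = +1.262 V, with n = 6 electrons transferred.
For the overall reaction 3 Pd2+(aq) + 2 In(s) → 3 Pd(s) + 2 In3+(aq), Q = [In3+(aq)]^2 / [Pd2+(aq)]^3 = 0.474, giving log Q = −0.325.
E = E° − (0.0592/n)·log Q = +1.262 − (0.0592/6)(−0.325) = +1.27 V.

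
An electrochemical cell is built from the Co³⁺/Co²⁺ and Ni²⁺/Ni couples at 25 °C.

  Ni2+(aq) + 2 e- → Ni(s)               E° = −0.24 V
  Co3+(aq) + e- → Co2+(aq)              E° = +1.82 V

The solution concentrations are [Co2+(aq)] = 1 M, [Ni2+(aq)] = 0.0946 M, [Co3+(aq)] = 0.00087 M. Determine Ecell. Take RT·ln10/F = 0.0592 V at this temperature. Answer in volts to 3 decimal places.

+1.909 V

Since E°(Co³⁺/Co²⁺) > E°(Ni²⁺/Ni), Co³⁺/Co²⁺ serves as the cathode.
The standard potential is +1.82 − (−0.24) = +2.06 V and the balanced reaction transfers n = 2 electrons.
The balanced reaction is 2 Co3+(aq) + Ni(s) → 2 Co2+(aq) + Ni2+(aq), so Q = ([Co2+(aq)]^2·[Ni2+(aq)]) / [Co3+(aq)]^2 = 1.25×10^5 and log Q = 5.097.
Applying E = E° − (RT ln10/nF)·log Q gives +2.06 − (0.0592/2)(5.097) = +1.909 V.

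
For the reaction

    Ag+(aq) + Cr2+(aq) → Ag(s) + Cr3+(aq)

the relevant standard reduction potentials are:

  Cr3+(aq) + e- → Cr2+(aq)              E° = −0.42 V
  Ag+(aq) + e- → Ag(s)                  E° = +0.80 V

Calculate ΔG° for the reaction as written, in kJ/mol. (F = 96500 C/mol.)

In the reaction as written Ag+(aq) is reduced, so the Ag⁺/Ag couple is the cathode and Cr³⁺/Cr²⁺ is the anode.
E°cell = +0.80 − (−0.42) = +1.22 V; balancing electrons gives n = 1.
ΔG° = −nFE°cell = −(1)(96500)(+1.22) J/mol = −118 kJ/mol.

−118 kJ/mol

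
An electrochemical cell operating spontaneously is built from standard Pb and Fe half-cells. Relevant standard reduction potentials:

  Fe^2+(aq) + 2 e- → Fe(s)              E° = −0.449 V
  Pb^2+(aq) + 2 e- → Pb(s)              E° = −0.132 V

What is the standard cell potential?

The Pb²⁺/Pb couple has the higher E°, so Pb ion is reduced (cathode) and Fe is oxidized (anode).
E°cell = E°(cathode) − E°(anode) = −0.132 − (−0.449) = +0.317 V.

+0.317 V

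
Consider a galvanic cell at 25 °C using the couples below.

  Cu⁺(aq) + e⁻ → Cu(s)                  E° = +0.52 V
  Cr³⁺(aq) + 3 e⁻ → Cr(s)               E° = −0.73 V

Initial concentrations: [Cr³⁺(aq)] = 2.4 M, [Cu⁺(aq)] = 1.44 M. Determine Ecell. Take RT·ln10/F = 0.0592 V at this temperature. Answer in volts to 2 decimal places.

Cu⁺/Cu is reduced (cathode, E° = +0.52 V) and Cr³⁺/Cr is oxidized (anode).
E°cell = +0.52 − (−0.73) = +1.25 V, with n = 3 electrons transferred.
The balanced reaction is 3 Cu⁺(aq) + Cr(s) → 3 Cu(s) + Cr³⁺(aq), so Q = [Cr³⁺(aq)] / [Cu⁺(aq)]^3 = 0.804 and log Q = −0.095.
Applying E = E° − (RT ln10/nF)·log Q gives +1.25 − (0.0592/3)(−0.095) = +1.25 V.

+1.25 V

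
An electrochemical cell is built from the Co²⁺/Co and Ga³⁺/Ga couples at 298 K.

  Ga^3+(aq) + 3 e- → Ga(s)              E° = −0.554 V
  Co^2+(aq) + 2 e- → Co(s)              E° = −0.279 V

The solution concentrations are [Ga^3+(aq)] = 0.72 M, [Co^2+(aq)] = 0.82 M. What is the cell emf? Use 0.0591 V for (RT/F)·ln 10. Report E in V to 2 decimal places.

+0.28 V

Since E°(Co²⁺/Co) > E°(Ga³⁺/Ga), Co²⁺/Co serves as the cathode.
E°cell = −0.279 − (−0.554) = +0.275 V, with n = 6 electrons transferred.
The balanced reaction is 3 Co^2+(aq) + 2 Ga(s) → 3 Co(s) + 2 Ga^3+(aq), so Q = [Ga^3+(aq)]^2 / [Co^2+(aq)]^3 = 0.94 and log Q = −0.027.
E = E° − (0.0591/n)·log Q = +0.275 − (0.0591/6)(−0.027) = +0.28 V.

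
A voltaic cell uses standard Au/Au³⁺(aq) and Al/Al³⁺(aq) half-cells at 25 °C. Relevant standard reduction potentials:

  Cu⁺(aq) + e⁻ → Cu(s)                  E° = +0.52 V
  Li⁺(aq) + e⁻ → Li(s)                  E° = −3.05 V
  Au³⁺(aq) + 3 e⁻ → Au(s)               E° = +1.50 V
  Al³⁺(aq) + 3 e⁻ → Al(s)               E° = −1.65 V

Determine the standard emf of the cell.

+3.15 V

Of the two couples in this cell, the one with the more positive reduction potential is reduced at the cathode: here that is Au³⁺/Au (+1.50 V); Al³⁺/Al (−1.65 V) is the anode.
E°cell = E°(cathode) − E°(anode) = +1.50 − (−1.65) = +3.15 V.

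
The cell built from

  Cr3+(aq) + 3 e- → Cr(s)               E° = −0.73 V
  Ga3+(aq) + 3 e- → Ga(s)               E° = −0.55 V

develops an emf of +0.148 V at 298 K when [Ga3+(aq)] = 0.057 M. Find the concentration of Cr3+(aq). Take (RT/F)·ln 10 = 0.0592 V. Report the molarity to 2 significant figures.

Ga³⁺/Ga is the cathode (higher E°); E°cell = −0.55 − (−0.73) = +0.18 V with n = 3.
Since E = E° − (0.0592/n)·log Q, log Q = n(E° − E)/0.0592 = 1.622.
The balanced reaction is Ga3+(aq) + Cr(s) → Ga(s) + Cr3+(aq), so Q = [Cr3+(aq)] / [Ga3+(aq)].
Substituting the known concentrations and solving, log [Cr3+(aq)] = 0.378 and [Cr3+(aq)] = 2.4 M.

2.4 M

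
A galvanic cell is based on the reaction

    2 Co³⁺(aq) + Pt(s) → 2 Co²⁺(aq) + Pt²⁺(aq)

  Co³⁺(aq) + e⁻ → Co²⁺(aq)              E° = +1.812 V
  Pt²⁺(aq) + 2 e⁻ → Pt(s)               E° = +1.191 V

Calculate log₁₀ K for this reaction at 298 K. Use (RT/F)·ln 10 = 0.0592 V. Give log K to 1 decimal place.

The Co³⁺/Co²⁺ couple is reduced (cathode); E°cell = +1.812 − (+1.191) = +0.621 V with n = 2.
At equilibrium E = 0, so log K = nE°cell / 0.0592 = (2)(+0.621) / 0.0592 = 21.0.

log K = 21.0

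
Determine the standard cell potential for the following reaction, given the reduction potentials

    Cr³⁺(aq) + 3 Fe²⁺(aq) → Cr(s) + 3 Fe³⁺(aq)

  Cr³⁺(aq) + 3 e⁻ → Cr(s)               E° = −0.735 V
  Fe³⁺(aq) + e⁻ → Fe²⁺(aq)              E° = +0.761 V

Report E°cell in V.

In the reaction as written, Cr³⁺(aq) is reduced (cathode) and Fe³⁺(aq) is produced by oxidation at the anode.
E°cell = E°(cathode) − E°(anode) = −0.735 − (+0.761) = −1.496 V.
The negative E°cell means the reaction is non-spontaneous in the direction written.

−1.496 V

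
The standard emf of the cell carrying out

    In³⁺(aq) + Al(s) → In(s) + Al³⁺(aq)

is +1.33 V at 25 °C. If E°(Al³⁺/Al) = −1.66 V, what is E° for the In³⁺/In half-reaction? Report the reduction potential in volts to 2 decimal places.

−0.33 V

In the reaction as written the In³⁺/In couple is reduced (cathode) and Al³⁺/Al is oxidized (anode), so E°cell = E°(In³⁺/In) − E°(Al³⁺/Al).
E°(In³⁺/In) = E°cell + E°(anode) = +1.33 + (−1.66) = −0.33 V.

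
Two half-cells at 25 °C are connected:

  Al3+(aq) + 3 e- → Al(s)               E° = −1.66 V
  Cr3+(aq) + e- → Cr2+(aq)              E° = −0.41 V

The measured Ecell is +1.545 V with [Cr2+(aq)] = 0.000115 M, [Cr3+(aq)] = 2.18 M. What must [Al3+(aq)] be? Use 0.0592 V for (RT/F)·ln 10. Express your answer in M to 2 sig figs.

0.0077 M

With Cr³⁺/Cr²⁺ at the cathode and Al³⁺/Al at the anode, E°cell = −0.41 − (−1.66) = +1.25 V (n = 3).
From the Nernst equation, log Q = n(E° − E)/0.0592 = 3·(+1.25 − (+1.545))/0.0592 = −14.949.
Balancing electrons gives 3 Cr3+(aq) + Al(s) → 3 Cr2+(aq) + Al3+(aq); thus Q = ([Cr2+(aq)]^3·[Al3+(aq)]) / [Cr3+(aq)]^3.
Isolating [Al3+(aq)] in Q = 10^{−14.949} yields log [Al3+(aq)] = −2.116, i.e. 0.0077 M.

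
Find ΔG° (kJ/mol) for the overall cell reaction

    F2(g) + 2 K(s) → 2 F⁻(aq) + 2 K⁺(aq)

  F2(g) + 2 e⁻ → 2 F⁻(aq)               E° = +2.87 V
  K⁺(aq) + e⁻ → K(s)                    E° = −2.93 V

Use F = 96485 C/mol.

−1119 kJ/mol

In the reaction as written F2(g) is reduced, so the F₂/F⁻ couple is the cathode and K⁺/K is the anode.
E°cell = +2.87 − (−2.93) = +5.80 V; balancing electrons gives n = 2.
ΔG° = −nFE°cell = −(2)(96485)(+5.80) J/mol = −1119 kJ/mol.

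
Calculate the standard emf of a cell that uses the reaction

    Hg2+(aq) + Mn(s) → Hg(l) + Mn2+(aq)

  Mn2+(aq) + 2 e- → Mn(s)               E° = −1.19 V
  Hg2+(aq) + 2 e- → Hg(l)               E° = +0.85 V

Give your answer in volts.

Hg2+(aq) gains electrons, so the Hg²⁺/Hg couple is the cathode; the Mn²⁺/Mn couple is the anode.
E°cell = E°(cathode) − E°(anode) = +0.85 − (−1.19) = +2.04 V.
The positive value indicates the reaction is spontaneous as written.

+2.04 V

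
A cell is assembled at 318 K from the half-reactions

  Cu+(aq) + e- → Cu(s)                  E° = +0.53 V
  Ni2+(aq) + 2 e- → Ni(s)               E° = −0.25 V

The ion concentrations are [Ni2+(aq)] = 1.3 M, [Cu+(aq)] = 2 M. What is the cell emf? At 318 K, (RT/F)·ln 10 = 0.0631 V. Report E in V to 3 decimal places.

Cu⁺/Cu is reduced (cathode, E° = +0.53 V) and Ni²⁺/Ni is oxidized (anode).
E°cell = +0.53 − (−0.25) = +0.78 V, with n = 2 electrons transferred.
Balancing gives 2 Cu+(aq) + Ni(s) → 2 Cu(s) + Ni2+(aq); hence Q = [Ni2+(aq)] / [Cu+(aq)]^2 = 0.325 (log Q = −0.488).
E = E° − (0.0631/n)·log Q = +0.78 − (0.0631/2)(−0.488) = +0.795 V.

+0.795 V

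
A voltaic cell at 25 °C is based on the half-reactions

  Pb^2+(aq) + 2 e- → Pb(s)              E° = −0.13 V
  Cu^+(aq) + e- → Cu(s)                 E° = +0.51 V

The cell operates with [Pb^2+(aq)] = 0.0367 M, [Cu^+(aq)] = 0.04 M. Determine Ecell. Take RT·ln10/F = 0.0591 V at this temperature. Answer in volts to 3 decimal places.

Cu⁺/Cu is reduced (cathode, E° = +0.51 V) and Pb²⁺/Pb is oxidized (anode).
The standard potential is +0.51 − (−0.13) = +0.64 V and the balanced reaction transfers n = 2 electrons.
For the overall reaction 2 Cu^+(aq) + Pb(s) → 2 Cu(s) + Pb^2+(aq), Q = [Pb^2+(aq)] / [Cu^+(aq)]^2 = 22.9, giving log Q = 1.361.
E = E° − (0.0591/n)·log Q = +0.64 − (0.0591/2)(1.361) = +0.600 V.

+0.600 V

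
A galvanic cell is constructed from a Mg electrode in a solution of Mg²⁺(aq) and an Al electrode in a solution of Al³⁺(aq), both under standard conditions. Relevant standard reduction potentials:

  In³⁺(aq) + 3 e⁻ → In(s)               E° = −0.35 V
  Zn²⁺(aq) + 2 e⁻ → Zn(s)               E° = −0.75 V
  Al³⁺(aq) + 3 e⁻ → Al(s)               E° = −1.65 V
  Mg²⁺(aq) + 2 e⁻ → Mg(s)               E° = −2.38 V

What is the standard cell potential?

The Al³⁺/Al couple has the higher E°, so Al ion is reduced (cathode) and Mg is oxidized (anode).
E°cell = E°(cathode) − E°(anode) = −1.65 − (−2.38) = +0.73 V.

+0.73 V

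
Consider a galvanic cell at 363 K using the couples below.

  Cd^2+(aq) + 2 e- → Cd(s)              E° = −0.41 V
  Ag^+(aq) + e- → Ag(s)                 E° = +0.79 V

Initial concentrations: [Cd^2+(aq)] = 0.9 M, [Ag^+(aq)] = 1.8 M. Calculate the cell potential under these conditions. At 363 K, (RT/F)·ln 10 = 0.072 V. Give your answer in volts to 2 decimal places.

Ag⁺/Ag is reduced (cathode, E° = +0.79 V) and Cd²⁺/Cd is oxidized (anode).
E°cell = +0.79 − (−0.41) = +1.20 V, with n = 2 electrons transferred.
Balancing gives 2 Ag^+(aq) + Cd(s) → 2 Ag(s) + Cd^2+(aq); hence Q = [Cd^2+(aq)] / [Ag^+(aq)]^2 = 0.278 (log Q = −0.556).
E = E° − (0.072/n)·log Q = +1.20 − (0.072/2)(−0.556) = +1.22 V.

+1.22 V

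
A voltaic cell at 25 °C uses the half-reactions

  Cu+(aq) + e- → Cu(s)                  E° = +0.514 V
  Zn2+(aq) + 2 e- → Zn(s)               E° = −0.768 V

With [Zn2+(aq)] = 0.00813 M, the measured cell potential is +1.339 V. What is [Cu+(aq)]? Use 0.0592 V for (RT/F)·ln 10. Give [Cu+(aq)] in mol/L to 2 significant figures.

0.83 M

The Cu⁺/Cu couple has the larger reduction potential, so it is the cathode: E°cell = +0.514 − (−0.768) = +1.282 V and n = 2.
From the Nernst equation, log Q = n(E° − E)/0.0592 = 2·(+1.282 − (+1.339))/0.0592 = −1.926.
The balanced reaction is 2 Cu+(aq) + Zn(s) → 2 Cu(s) + Zn2+(aq), so Q = [Zn2+(aq)] / [Cu+(aq)]^2.
Solving for the unknown gives log [Cu+(aq)] = −0.082, so [Cu+(aq)] ≈ 0.83 M.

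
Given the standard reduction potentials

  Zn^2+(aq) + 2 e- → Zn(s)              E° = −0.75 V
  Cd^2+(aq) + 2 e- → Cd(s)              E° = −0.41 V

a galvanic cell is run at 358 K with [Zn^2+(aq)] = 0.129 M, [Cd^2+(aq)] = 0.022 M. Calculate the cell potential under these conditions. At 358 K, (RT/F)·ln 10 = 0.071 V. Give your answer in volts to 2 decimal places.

+0.31 V

Since E°(Cd²⁺/Cd) > E°(Zn²⁺/Zn), Cd²⁺/Cd serves as the cathode.
E°cell = E°cat − E°an = −0.41 − (−0.75) = +0.34 V; n = 2.
The balanced reaction is Cd^2+(aq) + Zn(s) → Cd(s) + Zn^2+(aq), so Q = [Zn^2+(aq)] / [Cd^2+(aq)] = 5.86 and log Q = 0.768.
Applying E = E° − (RT ln10/nF)·log Q gives +0.34 − (0.071/2)(0.768) = +0.31 V.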